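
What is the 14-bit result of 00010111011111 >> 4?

Original: 00010111011111 (decimal 1503)
Shift right by 4 positions
Drop the 4 low bits; fill with zeros on the left
Result: 00000001011101 (decimal 93)
Equivalent: 1503 >> 4 = 1503 ÷ 2^4 = 93



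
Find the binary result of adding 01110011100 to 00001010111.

Add column by column from the right: bit + bit + carry-in; write the sum mod 2, carry 1 when the sum is 2 or 3.
carry:  00000111000
        01110011100
+       00001010111
-------------------
       001111110011
(the carry out of the leftmost column, 0, becomes the leading bit)
Decimal check:
  01110011100 = 512 + 256 + 128 + 16 + 8 + 4 = 924
  00001010111 = 64 + 16 + 4 + 2 + 1 = 87
  924 + 87 = 1011, and 001111110011 = 512 + 256 + 128 + 64 + 32 + 16 + 2 + 1 = 1011 ✓



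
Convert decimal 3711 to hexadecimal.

Using repeated division by 16 (digits 10–15 are A–F):
3711 ÷ 16 = 231 remainder 15 (F)
231 ÷ 16 = 14 remainder 7
14 ÷ 16 = 0 remainder 14 (E)
Reading remainders bottom to top: E7F



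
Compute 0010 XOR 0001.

XOR: 1 when bits differ
  0010
^ 0001
------
  0011
Decimal: 2 ^ 1 = 3



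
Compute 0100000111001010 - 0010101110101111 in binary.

Method 1 - Direct subtraction (column by column from the right: bit − bit − borrow-in; if negative, add 2 and borrow 1 from the next column):
borrow: 0111110001111110
        0100000111001010
-       0010101110101111
------------------------
        0001011000011011

Method 2 - Add two's complement:
Two's complement of 0010101110101111: invert → 1101010001010000, add 1 → 1101010001010001
  0100000111001010
+ 1101010001010001
------------------
 10001011000011011  (end carry out of the top bit = 1)
Discarding the end carry: 0001011000011011
Decimal check:
  0100000111001010 = 16384 + 256 + 128 + 64 + 8 + 2 = 16842
  0010101110101111 = 8192 + 2048 + 512 + 256 + 128 + 32 + 8 + 4 + 2 + 1 = 11183
  16842 - 11183 = 5659, and 0001011000011011 = 4096 + 1024 + 512 + 16 + 8 + 2 + 1 = 5659 ✓



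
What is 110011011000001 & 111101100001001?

AND: 1 only when both bits are 1
  110011011000001
& 111101100001001
-----------------
  110001000000001
Decimal: 26305 & 31497 = 25089



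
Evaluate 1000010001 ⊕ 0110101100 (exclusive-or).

XOR: 1 when bits differ
  1000010001
^ 0110101100
------------
  1110111101
Decimal: 529 ^ 428 = 957



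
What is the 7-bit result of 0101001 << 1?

Original: 0101001 (decimal 41)
Shift left by 1 position
Append 1 zero on the right
Result: 1010010 (decimal 82)
Equivalent: 41 << 1 = 41 × 2^1 = 82



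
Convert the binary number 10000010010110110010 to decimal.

Sum of powers of 2 for each 1-bit:
2^1 + 2^4 + 2^5 + 2^7 + 2^8 + 2^10 + 2^13 + 2^19
= 2 + 16 + 32 + 128 + 256 + 1024 + 8192 + 524288
= 533938



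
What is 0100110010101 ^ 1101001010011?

XOR: 1 when bits differ
  0100110010101
^ 1101001010011
---------------
  1001111000110
Decimal: 2453 ^ 6739 = 5062



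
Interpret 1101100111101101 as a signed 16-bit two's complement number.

Binary: 1101100111101101
Sign bit: 1 (negative)
Invert: 0010011000010010
Add 1:  0010011000010011
Magnitude: 0010011000010011 = 8192 + 1024 + 512 + 16 + 2 + 1 = 9747
Value: -9747



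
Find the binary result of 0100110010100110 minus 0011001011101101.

Method 1 - Direct subtraction (column by column from the right: bit − bit − borrow-in; if negative, add 2 and borrow 1 from the next column):
borrow: 0110011111110010
        0100110010100110
-       0011001011101101
------------------------
        0001100110111001

Method 2 - Add two's complement:
Two's complement of 0011001011101101: invert → 1100110100010010, add 1 → 1100110100010011
  0100110010100110
+ 1100110100010011
------------------
 10001100110111001  (end carry out of the top bit = 1)
Discarding the end carry: 0001100110111001
Decimal check:
  0100110010100110 = 16384 + 2048 + 1024 + 128 + 32 + 4 + 2 = 19622
  0011001011101101 = 8192 + 4096 + 512 + 128 + 64 + 32 + 8 + 4 + 1 = 13037
  19622 - 13037 = 6585, and 0001100110111001 = 4096 + 2048 + 256 + 128 + 32 + 16 + 8 + 1 = 6585 ✓



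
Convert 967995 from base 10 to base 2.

Using repeated division by 2:
967995 ÷ 2 = 483997 remainder 1
483997 ÷ 2 = 241998 remainder 1
241998 ÷ 2 = 120999 remainder 0
120999 ÷ 2 = 60499 remainder 1
60499 ÷ 2 = 30249 remainder 1
30249 ÷ 2 = 15124 remainder 1
15124 ÷ 2 = 7562 remainder 0
7562 ÷ 2 = 3781 remainder 0
3781 ÷ 2 = 1890 remainder 1
1890 ÷ 2 = 945 remainder 0
945 ÷ 2 = 472 remainder 1
472 ÷ 2 = 236 remainder 0
236 ÷ 2 = 118 remainder 0
118 ÷ 2 = 59 remainder 0
59 ÷ 2 = 29 remainder 1
29 ÷ 2 = 14 remainder 1
14 ÷ 2 = 7 remainder 0
7 ÷ 2 = 3 remainder 1
3 ÷ 2 = 1 remainder 1
1 ÷ 2 = 0 remainder 1
Reading remainders bottom to top: 11101100010100111011



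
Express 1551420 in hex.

Using repeated division by 16 (digits 10–15 are A–F):
1551420 ÷ 16 = 96963 remainder 12 (C)
96963 ÷ 16 = 6060 remainder 3
6060 ÷ 16 = 378 remainder 12 (C)
378 ÷ 16 = 23 remainder 10 (A)
23 ÷ 16 = 1 remainder 7
1 ÷ 16 = 0 remainder 1
Reading remainders bottom to top: 17AC3C



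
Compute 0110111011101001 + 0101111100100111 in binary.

Add column by column from the right: bit + bit + carry-in; write the sum mod 2, carry 1 when the sum is 2 or 3.
carry:  1111111111011110
        0110111011101001
+       0101111100100111
------------------------
       01100111000010000
(the carry out of the leftmost column, 0, becomes the leading bit)
Decimal check:
  0110111011101001 = 16384 + 8192 + 2048 + 1024 + 512 + 128 + 64 + 32 + 8 + 1 = 28393
  0101111100100111 = 16384 + 4096 + 2048 + 1024 + 512 + 256 + 32 + 4 + 2 + 1 = 24359
  28393 + 24359 = 52752, and 01100111000010000 = 32768 + 16384 + 2048 + 1024 + 512 + 16 = 52752 ✓



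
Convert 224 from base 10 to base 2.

Using repeated division by 2:
224 ÷ 2 = 112 remainder 0
112 ÷ 2 = 56 remainder 0
56 ÷ 2 = 28 remainder 0
28 ÷ 2 = 14 remainder 0
14 ÷ 2 = 7 remainder 0
7 ÷ 2 = 3 remainder 1
3 ÷ 2 = 1 remainder 1
1 ÷ 2 = 0 remainder 1
Reading remainders bottom to top: 11100000



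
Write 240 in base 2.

Using repeated division by 2:
240 ÷ 2 = 120 remainder 0
120 ÷ 2 = 60 remainder 0
60 ÷ 2 = 30 remainder 0
30 ÷ 2 = 15 remainder 0
15 ÷ 2 = 7 remainder 1
7 ÷ 2 = 3 remainder 1
3 ÷ 2 = 1 remainder 1
1 ÷ 2 = 0 remainder 1
Reading remainders bottom to top: 11110000



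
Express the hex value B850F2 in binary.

Convert each hex digit to 4 bits:
  B = 1011
  8 = 1000
  5 = 0101
  0 = 0000
  F = 1111
  2 = 0010
Concatenate: 101110000101000011110010



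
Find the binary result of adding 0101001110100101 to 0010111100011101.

Add column by column from the right: bit + bit + carry-in; write the sum mod 2, carry 1 when the sum is 2 or 3.
carry:  1111111001111010
        0101001110100101
+       0010111100011101
------------------------
       01000001011000010
(the carry out of the leftmost column, 0, becomes the leading bit)
Decimal check:
  0101001110100101 = 16384 + 4096 + 512 + 256 + 128 + 32 + 4 + 1 = 21413
  0010111100011101 = 8192 + 2048 + 1024 + 512 + 256 + 16 + 8 + 4 + 1 = 12061
  21413 + 12061 = 33474, and 01000001011000010 = 32768 + 512 + 128 + 64 + 2 = 33474 ✓



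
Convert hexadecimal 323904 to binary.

Convert each hex digit to 4 bits:
  3 = 0011
  2 = 0010
  3 = 0011
  9 = 1001
  0 = 0000
  4 = 0100
Concatenate: 001100100011100100000100



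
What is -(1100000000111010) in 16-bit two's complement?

Original (sign bit 1, negative): 1100000000111010
Step 1 - Invert all bits: 0011111111000101
Step 2 - Add 1: 0011111111000110
Verification: 1100000000111010 + 0011111111000110 = 10000000000000000; discarding the end carry (carry out of the top bit) leaves the 16-bit value 0000000000000000, as required for x + (-x)



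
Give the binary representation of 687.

Using repeated division by 2:
687 ÷ 2 = 343 remainder 1
343 ÷ 2 = 171 remainder 1
171 ÷ 2 = 85 remainder 1
85 ÷ 2 = 42 remainder 1
42 ÷ 2 = 21 remainder 0
21 ÷ 2 = 10 remainder 1
10 ÷ 2 = 5 remainder 0
5 ÷ 2 = 2 remainder 1
2 ÷ 2 = 1 remainder 0
1 ÷ 2 = 0 remainder 1
Reading remainders bottom to top: 1010101111



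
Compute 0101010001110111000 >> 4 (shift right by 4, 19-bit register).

Original: 0101010001110111000 (decimal 172984)
Shift right by 4 positions
Drop the 4 low bits; fill with zeros on the left
Result: 0000010101000111011 (decimal 10811)
Equivalent: 172984 >> 4 = 172984 ÷ 2^4 = 10811



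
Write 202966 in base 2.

Using repeated division by 2:
202966 ÷ 2 = 101483 remainder 0
101483 ÷ 2 = 50741 remainder 1
50741 ÷ 2 = 25370 remainder 1
25370 ÷ 2 = 12685 remainder 0
12685 ÷ 2 = 6342 remainder 1
6342 ÷ 2 = 3171 remainder 0
3171 ÷ 2 = 1585 remainder 1
1585 ÷ 2 = 792 remainder 1
792 ÷ 2 = 396 remainder 0
396 ÷ 2 = 198 remainder 0
198 ÷ 2 = 99 remainder 0
99 ÷ 2 = 49 remainder 1
49 ÷ 2 = 24 remainder 1
24 ÷ 2 = 12 remainder 0
12 ÷ 2 = 6 remainder 0
6 ÷ 2 = 3 remainder 0
3 ÷ 2 = 1 remainder 1
1 ÷ 2 = 0 remainder 1
Reading remainders bottom to top: 110001100011010110



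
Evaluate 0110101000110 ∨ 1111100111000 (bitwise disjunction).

OR: 1 when either bit is 1
  0110101000110
| 1111100111000
---------------
  1111101111110
Decimal: 3398 | 7992 = 8062



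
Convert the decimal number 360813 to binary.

Using repeated division by 2:
360813 ÷ 2 = 180406 remainder 1
180406 ÷ 2 = 90203 remainder 0
90203 ÷ 2 = 45101 remainder 1
45101 ÷ 2 = 22550 remainder 1
22550 ÷ 2 = 11275 remainder 0
11275 ÷ 2 = 5637 remainder 1
5637 ÷ 2 = 2818 remainder 1
2818 ÷ 2 = 1409 remainder 0
1409 ÷ 2 = 704 remainder 1
704 ÷ 2 = 352 remainder 0
352 ÷ 2 = 176 remainder 0
176 ÷ 2 = 88 remainder 0
88 ÷ 2 = 44 remainder 0
44 ÷ 2 = 22 remainder 0
22 ÷ 2 = 11 remainder 0
11 ÷ 2 = 5 remainder 1
5 ÷ 2 = 2 remainder 1
2 ÷ 2 = 1 remainder 0
1 ÷ 2 = 0 remainder 1
Reading remainders bottom to top: 1011000000101101101



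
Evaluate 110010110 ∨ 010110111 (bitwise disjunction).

OR: 1 when either bit is 1
  110010110
| 010110111
-----------
  110110111
Decimal: 406 | 183 = 439



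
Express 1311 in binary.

Using repeated division by 2:
1311 ÷ 2 = 655 remainder 1
655 ÷ 2 = 327 remainder 1
327 ÷ 2 = 163 remainder 1
163 ÷ 2 = 81 remainder 1
81 ÷ 2 = 40 remainder 1
40 ÷ 2 = 20 remainder 0
20 ÷ 2 = 10 remainder 0
10 ÷ 2 = 5 remainder 0
5 ÷ 2 = 2 remainder 1
2 ÷ 2 = 1 remainder 0
1 ÷ 2 = 0 remainder 1
Reading remainders bottom to top: 10100011111



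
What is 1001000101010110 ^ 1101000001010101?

XOR: 1 when bits differ
  1001000101010110
^ 1101000001010101
------------------
  0100000100000011
Decimal: 37206 ^ 53333 = 16643



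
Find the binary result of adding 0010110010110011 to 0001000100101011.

Add column by column from the right: bit + bit + carry-in; write the sum mod 2, carry 1 when the sum is 2 or 3.
carry:  0000000001000110
        0010110010110011
+       0001000100101011
------------------------
       00011110111011110
(the carry out of the leftmost column, 0, becomes the leading bit)
Decimal check:
  0010110010110011 = 8192 + 2048 + 1024 + 128 + 32 + 16 + 2 + 1 = 11443
  0001000100101011 = 4096 + 256 + 32 + 8 + 2 + 1 = 4395
  11443 + 4395 = 15838, and 00011110111011110 = 8192 + 4096 + 2048 + 1024 + 256 + 128 + 64 + 16 + 8 + 4 + 2 = 15838 ✓



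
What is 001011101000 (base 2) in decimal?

Sum of powers of 2 for each 1-bit:
2^3 + 2^5 + 2^6 + 2^7 + 2^9
= 8 + 32 + 64 + 128 + 512
= 744



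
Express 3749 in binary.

Using repeated division by 2:
3749 ÷ 2 = 1874 remainder 1
1874 ÷ 2 = 937 remainder 0
937 ÷ 2 = 468 remainder 1
468 ÷ 2 = 234 remainder 0
234 ÷ 2 = 117 remainder 0
117 ÷ 2 = 58 remainder 1
58 ÷ 2 = 29 remainder 0
29 ÷ 2 = 14 remainder 1
14 ÷ 2 = 7 remainder 0
7 ÷ 2 = 3 remainder 1
3 ÷ 2 = 1 remainder 1
1 ÷ 2 = 0 remainder 1
Reading remainders bottom to top: 111010100101



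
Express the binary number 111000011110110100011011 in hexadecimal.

Group into 4-bit nibbles from right:
  1110 = E
  0001 = 1
  1110 = E
  1101 = D
  0001 = 1
  1011 = B
Result: E1ED1B



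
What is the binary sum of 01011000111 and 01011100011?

Add column by column from the right: bit + bit + carry-in; write the sum mod 2, carry 1 when the sum is 2 or 3.
carry:  10110001110
        01011000111
+       01011100011
-------------------
       010110101010
(the carry out of the leftmost column, 0, becomes the leading bit)
Decimal check:
  01011000111 = 512 + 128 + 64 + 4 + 2 + 1 = 711
  01011100011 = 512 + 128 + 64 + 32 + 2 + 1 = 739
  711 + 739 = 1450, and 010110101010 = 1024 + 256 + 128 + 32 + 8 + 2 = 1450 ✓



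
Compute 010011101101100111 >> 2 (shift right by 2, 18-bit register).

Original: 010011101101100111 (decimal 80743)
Shift right by 2 positions
Drop the 2 low bits; fill with zeros on the left
Result: 000100111011011001 (decimal 20185)
Equivalent: 80743 >> 2 = 80743 ÷ 2^2 = 20185



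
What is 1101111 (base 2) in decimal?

Sum of powers of 2 for each 1-bit:
2^0 + 2^1 + 2^2 + 2^3 + 2^5 + 2^6
= 1 + 2 + 4 + 8 + 32 + 64
= 111



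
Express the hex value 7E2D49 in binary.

Convert each hex digit to 4 bits:
  7 = 0111
  E = 1110
  2 = 0010
  D = 1101
  4 = 0100
  9 = 1001
Concatenate: 011111100010110101001001



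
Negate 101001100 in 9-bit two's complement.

Original (sign bit 1, negative): 101001100
Step 1 - Invert all bits: 010110011
Step 2 - Add 1: 010110100
Verification: 101001100 + 010110100 = 1000000000; discarding the end carry (carry out of the top bit) leaves the 9-bit value 000000000, as required for x + (-x)



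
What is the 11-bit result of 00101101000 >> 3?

Original: 00101101000 (decimal 360)
Shift right by 3 positions
Drop the 3 low bits; fill with zeros on the left
Result: 00000101101 (decimal 45)
Equivalent: 360 >> 3 = 360 ÷ 2^3 = 45



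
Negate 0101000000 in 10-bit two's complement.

Original: 0101000000
Step 1 - Invert all bits: 1010111111
Step 2 - Add 1: 1011000000
Verification: 0101000000 + 1011000000 = 10000000000; discarding the end carry (carry out of the top bit) leaves the 10-bit value 0000000000, as required for x + (-x)



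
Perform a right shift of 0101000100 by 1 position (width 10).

Original: 0101000100 (decimal 324)
Shift right by 1 position
Drop the 1 low bit; fill with zero on the left
Result: 0010100010 (decimal 162)
Equivalent: 324 >> 1 = 324 ÷ 2^1 = 162



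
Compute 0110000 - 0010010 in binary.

Method 1 - Direct subtraction (column by column from the right: bit − bit − borrow-in; if negative, add 2 and borrow 1 from the next column):
borrow: 0111100
        0110000
-       0010010
---------------
        0011110

Method 2 - Add two's complement:
Two's complement of 0010010: invert → 1101101, add 1 → 1101110
  0110000
+ 1101110
---------
 10011110  (end carry out of the top bit = 1)
Discarding the end carry: 0011110
Decimal check:
  0110000 = 32 + 16 = 48
  0010010 = 16 + 2 = 18
  48 - 18 = 30, and 0011110 = 16 + 8 + 4 + 2 = 30 ✓



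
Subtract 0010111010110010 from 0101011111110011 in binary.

Method 1 - Direct subtraction (column by column from the right: bit − bit − borrow-in; if negative, add 2 and borrow 1 from the next column):
borrow: 0101000000000000
        0101011111110011
-       0010111010110010
------------------------
        0010100101000001

Method 2 - Add two's complement:
Two's complement of 0010111010110010: invert → 1101000101001101, add 1 → 1101000101001110
  0101011111110011
+ 1101000101001110
------------------
 10010100101000001  (end carry out of the top bit = 1)
Discarding the end carry: 0010100101000001
Decimal check:
  0101011111110011 = 16384 + 4096 + 1024 + 512 + 256 + 128 + 64 + 32 + 16 + 2 + 1 = 22515
  0010111010110010 = 8192 + 2048 + 1024 + 512 + 128 + 32 + 16 + 2 = 11954
  22515 - 11954 = 10561, and 0010100101000001 = 8192 + 2048 + 256 + 64 + 1 = 10561 ✓



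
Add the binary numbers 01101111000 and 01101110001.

Add column by column from the right: bit + bit + carry-in; write the sum mod 2, carry 1 when the sum is 2 or 3.
carry:  11011100000
        01101111000
+       01101110001
-------------------
       011011101001
(the carry out of the leftmost column, 0, becomes the leading bit)
Decimal check:
  01101111000 = 512 + 256 + 64 + 32 + 16 + 8 = 888
  01101110001 = 512 + 256 + 64 + 32 + 16 + 1 = 881
  888 + 881 = 1769, and 011011101001 = 1024 + 512 + 128 + 64 + 32 + 8 + 1 = 1769 ✓



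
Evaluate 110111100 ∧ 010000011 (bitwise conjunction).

AND: 1 only when both bits are 1
  110111100
& 010000011
-----------
  010000000
Decimal: 444 & 131 = 128



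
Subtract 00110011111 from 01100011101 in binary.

Method 1 - Direct subtraction (column by column from the right: bit − bit − borrow-in; if negative, add 2 and borrow 1 from the next column):
borrow: 01111111100
        01100011101
-       00110011111
-------------------
        00101111110

Method 2 - Add two's complement:
Two's complement of 00110011111: invert → 11001100000, add 1 → 11001100001
  01100011101
+ 11001100001
-------------
 100101111110  (end carry out of the top bit = 1)
Discarding the end carry: 00101111110
Decimal check:
  01100011101 = 512 + 256 + 16 + 8 + 4 + 1 = 797
  00110011111 = 256 + 128 + 16 + 8 + 4 + 2 + 1 = 415
  797 - 415 = 382, and 00101111110 = 256 + 64 + 32 + 16 + 8 + 4 + 2 = 382 ✓



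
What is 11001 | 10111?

OR: 1 when either bit is 1
  11001
| 10111
-------
  11111
Decimal: 25 | 23 = 31



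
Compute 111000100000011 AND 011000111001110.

AND: 1 only when both bits are 1
  111000100000011
& 011000111001110
-----------------
  011000100000010
Decimal: 28931 & 12750 = 12546



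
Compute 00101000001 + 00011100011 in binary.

Add column by column from the right: bit + bit + carry-in; write the sum mod 2, carry 1 when the sum is 2 or 3.
carry:  01110000110
        00101000001
+       00011100011
-------------------
       001000100100
(the carry out of the leftmost column, 0, becomes the leading bit)
Decimal check:
  00101000001 = 256 + 64 + 1 = 321
  00011100011 = 128 + 64 + 32 + 2 + 1 = 227
  321 + 227 = 548, and 001000100100 = 512 + 32 + 4 = 548 ✓



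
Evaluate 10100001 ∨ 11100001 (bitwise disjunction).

OR: 1 when either bit is 1
  10100001
| 11100001
----------
  11100001
Decimal: 161 | 225 = 225



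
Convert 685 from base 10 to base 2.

Using repeated division by 2:
685 ÷ 2 = 342 remainder 1
342 ÷ 2 = 171 remainder 0
171 ÷ 2 = 85 remainder 1
85 ÷ 2 = 42 remainder 1
42 ÷ 2 = 21 remainder 0
21 ÷ 2 = 10 remainder 1
10 ÷ 2 = 5 remainder 0
5 ÷ 2 = 2 remainder 1
2 ÷ 2 = 1 remainder 0
1 ÷ 2 = 0 remainder 1
Reading remainders bottom to top: 1010101101



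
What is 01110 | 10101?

OR: 1 when either bit is 1
  01110
| 10101
-------
  11111
Decimal: 14 | 21 = 31



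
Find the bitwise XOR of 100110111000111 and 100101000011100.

XOR: 1 when bits differ
  100110111000111
^ 100101000011100
-----------------
  000011111011011
Decimal: 19911 ^ 18972 = 2011



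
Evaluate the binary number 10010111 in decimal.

Sum of powers of 2 for each 1-bit:
2^0 + 2^1 + 2^2 + 2^4 + 2^7
= 1 + 2 + 4 + 16 + 128
= 151



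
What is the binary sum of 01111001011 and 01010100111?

Add column by column from the right: bit + bit + carry-in; write the sum mod 2, carry 1 when the sum is 2 or 3.
carry:  11100011110
        01111001011
+       01010100111
-------------------
       011001110010
(the carry out of the leftmost column, 0, becomes the leading bit)
Decimal check:
  01111001011 = 512 + 256 + 128 + 64 + 8 + 2 + 1 = 971
  01010100111 = 512 + 128 + 32 + 4 + 2 + 1 = 679
  971 + 679 = 1650, and 011001110010 = 1024 + 512 + 64 + 32 + 16 + 2 = 1650 ✓



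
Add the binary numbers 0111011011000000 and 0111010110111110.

Add column by column from the right: bit + bit + carry-in; write the sum mod 2, carry 1 when the sum is 2 or 3.
carry:  1110111100000000
        0111011011000000
+       0111010110111110
------------------------
       01110110001111110
(the carry out of the leftmost column, 0, becomes the leading bit)
Decimal check:
  0111011011000000 = 16384 + 8192 + 4096 + 1024 + 512 + 128 + 64 = 30400
  0111010110111110 = 16384 + 8192 + 4096 + 1024 + 256 + 128 + 32 + 16 + 8 + 4 + 2 = 30142
  30400 + 30142 = 60542, and 01110110001111110 = 32768 + 16384 + 8192 + 2048 + 1024 + 64 + 32 + 16 + 8 + 4 + 2 = 60542 ✓



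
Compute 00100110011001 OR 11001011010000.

OR: 1 when either bit is 1
  00100110011001
| 11001011010000
----------------
  11101111011001
Decimal: 2457 | 13008 = 15321



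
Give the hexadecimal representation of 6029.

Using repeated division by 16 (digits 10–15 are A–F):
6029 ÷ 16 = 376 remainder 13 (D)
376 ÷ 16 = 23 remainder 8
23 ÷ 16 = 1 remainder 7
1 ÷ 16 = 0 remainder 1
Reading remainders bottom to top: 178D



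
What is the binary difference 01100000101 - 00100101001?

Method 1 - Direct subtraction (column by column from the right: bit − bit − borrow-in; if negative, add 2 and borrow 1 from the next column):
borrow: 01111110000
        01100000101
-       00100101001
-------------------
        00111011100

Method 2 - Add two's complement:
Two's complement of 00100101001: invert → 11011010110, add 1 → 11011010111
  01100000101
+ 11011010111
-------------
 100111011100  (end carry out of the top bit = 1)
Discarding the end carry: 00111011100
Decimal check:
  01100000101 = 512 + 256 + 4 + 1 = 773
  00100101001 = 256 + 32 + 8 + 1 = 297
  773 - 297 = 476, and 00111011100 = 256 + 128 + 64 + 16 + 8 + 4 = 476 ✓



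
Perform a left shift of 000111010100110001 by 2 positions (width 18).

Original: 000111010100110001 (decimal 30001)
Shift left by 2 positions
Append 2 zeros on the right
Result: 011101010011000100 (decimal 120004)
Equivalent: 30001 << 2 = 30001 × 2^2 = 120004



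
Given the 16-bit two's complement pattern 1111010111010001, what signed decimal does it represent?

Binary: 1111010111010001
Sign bit: 1 (negative)
Invert: 0000101000101110
Add 1:  0000101000101111
Magnitude: 0000101000101111 = 2048 + 512 + 32 + 8 + 4 + 2 + 1 = 2607
Value: -2607



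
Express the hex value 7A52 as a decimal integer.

Expand by place value (powers of 16):
Digit values: A = 10
7A52 = 7 × 16^3 + 10 × 16^2 + 5 × 16^1 + 2 × 16^0
= 7 × 4096 + 10 × 256 + 5 × 16 + 2 × 1
= 28672 + 2560 + 80 + 2
= 31314



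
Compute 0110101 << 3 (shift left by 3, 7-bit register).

Original: 0110101 (decimal 53)
Shift left by 3 positions
Append 3 zeros on the right and drop the 3 high bits that overflow the 7-bit width
Result: 0101000 (decimal 40)
Equivalent: 53 << 3 = 53 × 2^3 = 424, truncated to 7 bits = 40



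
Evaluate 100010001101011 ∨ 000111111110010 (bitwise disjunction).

OR: 1 when either bit is 1
  100010001101011
| 000111111110010
-----------------
  100111111111011
Decimal: 17515 | 4082 = 20475



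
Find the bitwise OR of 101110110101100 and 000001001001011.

OR: 1 when either bit is 1
  101110110101100
| 000001001001011
-----------------
  101111111101111
Decimal: 23980 | 587 = 24559



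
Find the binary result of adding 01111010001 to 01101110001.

Add column by column from the right: bit + bit + carry-in; write the sum mod 2, carry 1 when the sum is 2 or 3.
carry:  11111100010
        01111010001
+       01101110001
-------------------
       011101000010
(the carry out of the leftmost column, 0, becomes the leading bit)
Decimal check:
  01111010001 = 512 + 256 + 128 + 64 + 16 + 1 = 977
  01101110001 = 512 + 256 + 64 + 32 + 16 + 1 = 881
  977 + 881 = 1858, and 011101000010 = 1024 + 512 + 256 + 64 + 2 = 1858 ✓



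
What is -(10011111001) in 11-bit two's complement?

Original (sign bit 1, negative): 10011111001
Step 1 - Invert all bits: 01100000110
Step 2 - Add 1: 01100000111
Verification: 10011111001 + 01100000111 = 100000000000; discarding the end carry (carry out of the top bit) leaves the 11-bit value 00000000000, as required for x + (-x)



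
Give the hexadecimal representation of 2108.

Using repeated division by 16 (digits 10–15 are A–F):
2108 ÷ 16 = 131 remainder 12 (C)
131 ÷ 16 = 8 remainder 3
8 ÷ 16 = 0 remainder 8
Reading remainders bottom to top: 83C



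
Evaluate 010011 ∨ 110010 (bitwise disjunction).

OR: 1 when either bit is 1
  010011
| 110010
--------
  110011
Decimal: 19 | 50 = 51



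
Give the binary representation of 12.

Using repeated division by 2:
12 ÷ 2 = 6 remainder 0
6 ÷ 2 = 3 remainder 0
3 ÷ 2 = 1 remainder 1
1 ÷ 2 = 0 remainder 1
Reading remainders bottom to top: 1100



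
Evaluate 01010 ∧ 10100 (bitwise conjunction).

AND: 1 only when both bits are 1
  01010
& 10100
-------
  00000
Decimal: 10 & 20 = 0



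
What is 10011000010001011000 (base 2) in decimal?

Sum of powers of 2 for each 1-bit:
2^3 + 2^4 + 2^6 + 2^10 + 2^15 + 2^16 + 2^19
= 8 + 16 + 64 + 1024 + 32768 + 65536 + 524288
= 623704



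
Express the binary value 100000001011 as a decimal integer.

Sum of powers of 2 for each 1-bit:
2^0 + 2^1 + 2^3 + 2^11
= 1 + 2 + 8 + 2048
= 2059



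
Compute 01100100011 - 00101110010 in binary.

Method 1 - Direct subtraction (column by column from the right: bit − bit − borrow-in; if negative, add 2 and borrow 1 from the next column):
borrow: 01111100000
        01100100011
-       00101110010
-------------------
        00110110001

Method 2 - Add two's complement:
Two's complement of 00101110010: invert → 11010001101, add 1 → 11010001110
  01100100011
+ 11010001110
-------------
 100110110001  (end carry out of the top bit = 1)
Discarding the end carry: 00110110001
Decimal check:
  01100100011 = 512 + 256 + 32 + 2 + 1 = 803
  00101110010 = 256 + 64 + 32 + 16 + 2 = 370
  803 - 370 = 433, and 00110110001 = 256 + 128 + 32 + 16 + 1 = 433 ✓



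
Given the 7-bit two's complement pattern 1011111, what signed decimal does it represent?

Binary: 1011111
Sign bit: 1 (negative)
Invert: 0100000
Add 1:  0100001
Magnitude: 0100001 = 32 + 1 = 33
Value: -33



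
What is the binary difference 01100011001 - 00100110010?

Method 1 - Direct subtraction (column by column from the right: bit − bit − borrow-in; if negative, add 2 and borrow 1 from the next column):
borrow: 01111001100
        01100011001
-       00100110010
-------------------
        00111100111

Method 2 - Add two's complement:
Two's complement of 00100110010: invert → 11011001101, add 1 → 11011001110
  01100011001
+ 11011001110
-------------
 100111100111  (end carry out of the top bit = 1)
Discarding the end carry: 00111100111
Decimal check:
  01100011001 = 512 + 256 + 16 + 8 + 1 = 793
  00100110010 = 256 + 32 + 16 + 2 = 306
  793 - 306 = 487, and 00111100111 = 256 + 128 + 64 + 32 + 4 + 2 + 1 = 487 ✓



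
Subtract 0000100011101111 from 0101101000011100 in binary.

Method 1 - Direct subtraction (column by column from the right: bit − bit − borrow-in; if negative, add 2 and borrow 1 from the next column):
borrow: 0000001111011110
        0101101000011100
-       0000100011101111
------------------------
        0101000100101101

Method 2 - Add two's complement:
Two's complement of 0000100011101111: invert → 1111011100010000, add 1 → 1111011100010001
  0101101000011100
+ 1111011100010001
------------------
 10101000100101101  (end carry out of the top bit = 1)
Discarding the end carry: 0101000100101101
Decimal check:
  0101101000011100 = 16384 + 4096 + 2048 + 512 + 16 + 8 + 4 = 23068
  0000100011101111 = 2048 + 128 + 64 + 32 + 8 + 4 + 2 + 1 = 2287
  23068 - 2287 = 20781, and 0101000100101101 = 16384 + 4096 + 256 + 32 + 8 + 4 + 1 = 20781 ✓



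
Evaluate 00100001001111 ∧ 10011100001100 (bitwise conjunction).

AND: 1 only when both bits are 1
  00100001001111
& 10011100001100
----------------
  00000000001100
Decimal: 2127 & 9996 = 12



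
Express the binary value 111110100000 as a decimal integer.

Sum of powers of 2 for each 1-bit:
2^5 + 2^7 + 2^8 + 2^9 + 2^10 + 2^11
= 32 + 128 + 256 + 512 + 1024 + 2048
= 4000



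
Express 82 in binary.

Using repeated division by 2:
82 ÷ 2 = 41 remainder 0
41 ÷ 2 = 20 remainder 1
20 ÷ 2 = 10 remainder 0
10 ÷ 2 = 5 remainder 0
5 ÷ 2 = 2 remainder 1
2 ÷ 2 = 1 remainder 0
1 ÷ 2 = 0 remainder 1
Reading remainders bottom to top: 1010010



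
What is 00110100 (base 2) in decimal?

Sum of powers of 2 for each 1-bit:
2^2 + 2^4 + 2^5
= 4 + 16 + 32
= 52



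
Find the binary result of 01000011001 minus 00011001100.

Method 1 - Direct subtraction (column by column from the right: bit − bit − borrow-in; if negative, add 2 and borrow 1 from the next column):
borrow: 01110011000
        01000011001
-       00011001100
-------------------
        00101001101

Method 2 - Add two's complement:
Two's complement of 00011001100: invert → 11100110011, add 1 → 11100110100
  01000011001
+ 11100110100
-------------
 100101001101  (end carry out of the top bit = 1)
Discarding the end carry: 00101001101
Decimal check:
  01000011001 = 512 + 16 + 8 + 1 = 537
  00011001100 = 128 + 64 + 8 + 4 = 204
  537 - 204 = 333, and 00101001101 = 256 + 64 + 8 + 4 + 1 = 333 ✓



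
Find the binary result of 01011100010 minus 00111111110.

Method 1 - Direct subtraction (column by column from the right: bit − bit − borrow-in; if negative, add 2 and borrow 1 from the next column):
borrow: 01111111000
        01011100010
-       00111111110
-------------------
        00011100100

Method 2 - Add two's complement:
Two's complement of 00111111110: invert → 11000000001, add 1 → 11000000010
  01011100010
+ 11000000010
-------------
 100011100100  (end carry out of the top bit = 1)
Discarding the end carry: 00011100100
Decimal check:
  01011100010 = 512 + 128 + 64 + 32 + 2 = 738
  00111111110 = 256 + 128 + 64 + 32 + 16 + 8 + 4 + 2 = 510
  738 - 510 = 228, and 00011100100 = 128 + 64 + 32 + 4 = 228 ✓



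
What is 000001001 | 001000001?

OR: 1 when either bit is 1
  000001001
| 001000001
-----------
  001001001
Decimal: 9 | 65 = 73



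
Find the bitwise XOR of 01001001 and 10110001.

XOR: 1 when bits differ
  01001001
^ 10110001
----------
  11111000
Decimal: 73 ^ 177 = 248



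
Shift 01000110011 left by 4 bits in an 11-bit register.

Original: 01000110011 (decimal 563)
Shift left by 4 positions
Append 4 zeros on the right and drop the 4 high bits that overflow the 11-bit width
Result: 01100110000 (decimal 816)
Equivalent: 563 << 4 = 563 × 2^4 = 9008, truncated to 11 bits = 816



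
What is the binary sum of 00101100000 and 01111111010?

Add column by column from the right: bit + bit + carry-in; write the sum mod 2, carry 1 when the sum is 2 or 3.
carry:  11111000000
        00101100000
+       01111111010
-------------------
       010101011010
(the carry out of the leftmost column, 0, becomes the leading bit)
Decimal check:
  00101100000 = 256 + 64 + 32 = 352
  01111111010 = 512 + 256 + 128 + 64 + 32 + 16 + 8 + 2 = 1018
  352 + 1018 = 1370, and 010101011010 = 1024 + 256 + 64 + 16 + 8 + 2 = 1370 ✓



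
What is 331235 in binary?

Using repeated division by 2:
331235 ÷ 2 = 165617 remainder 1
165617 ÷ 2 = 82808 remainder 1
82808 ÷ 2 = 41404 remainder 0
41404 ÷ 2 = 20702 remainder 0
20702 ÷ 2 = 10351 remainder 0
10351 ÷ 2 = 5175 remainder 1
5175 ÷ 2 = 2587 remainder 1
2587 ÷ 2 = 1293 remainder 1
1293 ÷ 2 = 646 remainder 1
646 ÷ 2 = 323 remainder 0
323 ÷ 2 = 161 remainder 1
161 ÷ 2 = 80 remainder 1
80 ÷ 2 = 40 remainder 0
40 ÷ 2 = 20 remainder 0
20 ÷ 2 = 10 remainder 0
10 ÷ 2 = 5 remainder 0
5 ÷ 2 = 2 remainder 1
2 ÷ 2 = 1 remainder 0
1 ÷ 2 = 0 remainder 1
Reading remainders bottom to top: 1010000110111100011



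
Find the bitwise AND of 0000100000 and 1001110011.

AND: 1 only when both bits are 1
  0000100000
& 1001110011
------------
  0000100000
Decimal: 32 & 627 = 32



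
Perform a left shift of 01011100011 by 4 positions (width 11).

Original: 01011100011 (decimal 739)
Shift left by 4 positions
Append 4 zeros on the right and drop the 4 high bits that overflow the 11-bit width
Result: 11000110000 (decimal 1584)
Equivalent: 739 << 4 = 739 × 2^4 = 11824, truncated to 11 bits = 1584



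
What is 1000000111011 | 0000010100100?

OR: 1 when either bit is 1
  1000000111011
| 0000010100100
---------------
  1000010111111
Decimal: 4155 | 164 = 4287



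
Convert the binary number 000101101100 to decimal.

Sum of powers of 2 for each 1-bit:
2^2 + 2^3 + 2^5 + 2^6 + 2^8
= 4 + 8 + 32 + 64 + 256
= 364



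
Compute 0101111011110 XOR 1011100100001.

XOR: 1 when bits differ
  0101111011110
^ 1011100100001
---------------
  1110011111111
Decimal: 3038 ^ 5921 = 7423



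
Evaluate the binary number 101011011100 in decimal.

Sum of powers of 2 for each 1-bit:
2^2 + 2^3 + 2^4 + 2^6 + 2^7 + 2^9 + 2^11
= 4 + 8 + 16 + 64 + 128 + 512 + 2048
= 2780



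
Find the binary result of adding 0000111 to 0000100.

Add column by column from the right: bit + bit + carry-in; write the sum mod 2, carry 1 when the sum is 2 or 3.
carry:  0001000
        0000111
+       0000100
---------------
       00001011
(the carry out of the leftmost column, 0, becomes the leading bit)
Decimal check:
  0000111 = 4 + 2 + 1 = 7
  0000100 = 4
  7 + 4 = 11, and 00001011 = 8 + 2 + 1 = 11 ✓



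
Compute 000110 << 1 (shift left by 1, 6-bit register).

Original: 000110 (decimal 6)
Shift left by 1 position
Append 1 zero on the right
Result: 001100 (decimal 12)
Equivalent: 6 << 1 = 6 × 2^1 = 12



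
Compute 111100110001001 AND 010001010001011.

AND: 1 only when both bits are 1
  111100110001001
& 010001010001011
-----------------
  010000010001001
Decimal: 31113 & 8843 = 8329



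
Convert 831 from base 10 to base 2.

Using repeated division by 2:
831 ÷ 2 = 415 remainder 1
415 ÷ 2 = 207 remainder 1
207 ÷ 2 = 103 remainder 1
103 ÷ 2 = 51 remainder 1
51 ÷ 2 = 25 remainder 1
25 ÷ 2 = 12 remainder 1
12 ÷ 2 = 6 remainder 0
6 ÷ 2 = 3 remainder 0
3 ÷ 2 = 1 remainder 1
1 ÷ 2 = 0 remainder 1
Reading remainders bottom to top: 1100111111



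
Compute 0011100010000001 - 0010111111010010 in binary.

Method 1 - Direct subtraction (column by column from the right: bit − bit − borrow-in; if negative, add 2 and borrow 1 from the next column):
borrow: 0001111111111100
        0011100010000001
-       0010111111010010
------------------------
        0000100010101111

Method 2 - Add two's complement:
Two's complement of 0010111111010010: invert → 1101000000101101, add 1 → 1101000000101110
  0011100010000001
+ 1101000000101110
------------------
 10000100010101111  (end carry out of the top bit = 1)
Discarding the end carry: 0000100010101111
Decimal check:
  0011100010000001 = 8192 + 4096 + 2048 + 128 + 1 = 14465
  0010111111010010 = 8192 + 2048 + 1024 + 512 + 256 + 128 + 64 + 16 + 2 = 12242
  14465 - 12242 = 2223, and 0000100010101111 = 2048 + 128 + 32 + 8 + 4 + 2 + 1 = 2223 ✓



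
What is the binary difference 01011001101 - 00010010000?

Method 1 - Direct subtraction (column by column from the right: bit − bit − borrow-in; if negative, add 2 and borrow 1 from the next column):
borrow: 00001100000
        01011001101
-       00010010000
-------------------
        01000111101

Method 2 - Add two's complement:
Two's complement of 00010010000: invert → 11101101111, add 1 → 11101110000
  01011001101
+ 11101110000
-------------
 101000111101  (end carry out of the top bit = 1)
Discarding the end carry: 01000111101
Decimal check:
  01011001101 = 512 + 128 + 64 + 8 + 4 + 1 = 717
  00010010000 = 128 + 16 = 144
  717 - 144 = 573, and 01000111101 = 512 + 32 + 16 + 8 + 4 + 1 = 573 ✓



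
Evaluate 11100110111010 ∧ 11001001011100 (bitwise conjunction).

AND: 1 only when both bits are 1
  11100110111010
& 11001001011100
----------------
  11000000011000
Decimal: 14778 & 12892 = 12312



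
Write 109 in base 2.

Using repeated division by 2:
109 ÷ 2 = 54 remainder 1
54 ÷ 2 = 27 remainder 0
27 ÷ 2 = 13 remainder 1
13 ÷ 2 = 6 remainder 1
6 ÷ 2 = 3 remainder 0
3 ÷ 2 = 1 remainder 1
1 ÷ 2 = 0 remainder 1
Reading remainders bottom to top: 1101101



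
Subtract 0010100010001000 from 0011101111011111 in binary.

Method 1 - Direct subtraction (column by column from the right: bit − bit − borrow-in; if negative, add 2 and borrow 1 from the next column):
borrow: 0000000000000000
        0011101111011111
-       0010100010001000
------------------------
        0001001101010111

Method 2 - Add two's complement:
Two's complement of 0010100010001000: invert → 1101011101110111, add 1 → 1101011101111000
  0011101111011111
+ 1101011101111000
------------------
 10001001101010111  (end carry out of the top bit = 1)
Discarding the end carry: 0001001101010111
Decimal check:
  0011101111011111 = 8192 + 4096 + 2048 + 512 + 256 + 128 + 64 + 16 + 8 + 4 + 2 + 1 = 15327
  0010100010001000 = 8192 + 2048 + 128 + 8 = 10376
  15327 - 10376 = 4951, and 0001001101010111 = 4096 + 512 + 256 + 64 + 16 + 4 + 2 + 1 = 4951 ✓



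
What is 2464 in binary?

Using repeated division by 2:
2464 ÷ 2 = 1232 remainder 0
1232 ÷ 2 = 616 remainder 0
616 ÷ 2 = 308 remainder 0
308 ÷ 2 = 154 remainder 0
154 ÷ 2 = 77 remainder 0
77 ÷ 2 = 38 remainder 1
38 ÷ 2 = 19 remainder 0
19 ÷ 2 = 9 remainder 1
9 ÷ 2 = 4 remainder 1
4 ÷ 2 = 2 remainder 0
2 ÷ 2 = 1 remainder 0
1 ÷ 2 = 0 remainder 1
Reading remainders bottom to top: 100110100000



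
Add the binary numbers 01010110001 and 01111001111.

Add column by column from the right: bit + bit + carry-in; write the sum mod 2, carry 1 when the sum is 2 or 3.
carry:  11111111110
        01010110001
+       01111001111
-------------------
       011010000000
(the carry out of the leftmost column, 0, becomes the leading bit)
Decimal check:
  01010110001 = 512 + 128 + 32 + 16 + 1 = 689
  01111001111 = 512 + 256 + 128 + 64 + 8 + 4 + 2 + 1 = 975
  689 + 975 = 1664, and 011010000000 = 1024 + 512 + 128 = 1664 ✓



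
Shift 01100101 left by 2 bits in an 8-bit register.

Original: 01100101 (decimal 101)
Shift left by 2 positions
Append 2 zeros on the right and drop the 2 high bits that overflow the 8-bit width
Result: 10010100 (decimal 148)
Equivalent: 101 << 2 = 101 × 2^2 = 404, truncated to 8 bits = 148



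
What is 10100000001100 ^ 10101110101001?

XOR: 1 when bits differ
  10100000001100
^ 10101110101001
----------------
  00001110100101
Decimal: 10252 ^ 11177 = 933



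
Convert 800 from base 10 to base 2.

Using repeated division by 2:
800 ÷ 2 = 400 remainder 0
400 ÷ 2 = 200 remainder 0
200 ÷ 2 = 100 remainder 0
100 ÷ 2 = 50 remainder 0
50 ÷ 2 = 25 remainder 0
25 ÷ 2 = 12 remainder 1
12 ÷ 2 = 6 remainder 0
6 ÷ 2 = 3 remainder 0
3 ÷ 2 = 1 remainder 1
1 ÷ 2 = 0 remainder 1
Reading remainders bottom to top: 1100100000



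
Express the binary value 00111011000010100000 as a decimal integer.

Sum of powers of 2 for each 1-bit:
2^5 + 2^7 + 2^12 + 2^13 + 2^15 + 2^16 + 2^17
= 32 + 128 + 4096 + 8192 + 32768 + 65536 + 131072
= 241824



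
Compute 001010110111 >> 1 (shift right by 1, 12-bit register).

Original: 001010110111 (decimal 695)
Shift right by 1 position
Drop the 1 low bit; fill with zero on the left
Result: 000101011011 (decimal 347)
Equivalent: 695 >> 1 = 695 ÷ 2^1 = 347



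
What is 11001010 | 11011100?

OR: 1 when either bit is 1
  11001010
| 11011100
----------
  11011110
Decimal: 202 | 220 = 222



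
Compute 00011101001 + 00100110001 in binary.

Add column by column from the right: bit + bit + carry-in; write the sum mod 2, carry 1 when the sum is 2 or 3.
carry:  01111000010
        00011101001
+       00100110001
-------------------
       001000011010
(the carry out of the leftmost column, 0, becomes the leading bit)
Decimal check:
  00011101001 = 128 + 64 + 32 + 8 + 1 = 233
  00100110001 = 256 + 32 + 16 + 1 = 305
  233 + 305 = 538, and 001000011010 = 512 + 16 + 8 + 2 = 538 ✓



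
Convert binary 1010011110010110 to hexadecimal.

Group into 4-bit nibbles from right:
  1010 = A
  0111 = 7
  1001 = 9
  0110 = 6
Result: A796



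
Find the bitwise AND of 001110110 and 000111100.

AND: 1 only when both bits are 1
  001110110
& 000111100
-----------
  000110100
Decimal: 118 & 60 = 52

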